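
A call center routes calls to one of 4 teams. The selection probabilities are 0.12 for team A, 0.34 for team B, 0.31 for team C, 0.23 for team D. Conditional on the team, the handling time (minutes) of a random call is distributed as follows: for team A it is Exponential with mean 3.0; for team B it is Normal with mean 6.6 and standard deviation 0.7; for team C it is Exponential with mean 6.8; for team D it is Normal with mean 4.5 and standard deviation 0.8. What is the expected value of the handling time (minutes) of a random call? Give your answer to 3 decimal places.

5.747

Component means — A: 3; B: 6.6; C: 6.8; D: 4.5.
E[X] = 0.12·3 + 0.34·6.6 + 0.31·6.8 + 0.23·4.5 = 5.747.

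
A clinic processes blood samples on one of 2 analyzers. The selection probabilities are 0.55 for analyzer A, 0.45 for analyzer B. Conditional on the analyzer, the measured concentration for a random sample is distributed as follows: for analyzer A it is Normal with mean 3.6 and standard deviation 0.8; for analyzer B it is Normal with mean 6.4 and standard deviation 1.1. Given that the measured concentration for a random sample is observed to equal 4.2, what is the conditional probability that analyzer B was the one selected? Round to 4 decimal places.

Likelihoods f(4.2 | ·): A: 0.376422; B: 0.0490827.
Posterior ∝ prior × likelihood. Numerator for B: 0.45·0.0490827 = 0.0220872.
Normalizing constant: 0.55·0.376422 + 0.45·0.0490827 = 0.229119.
P(B | observation) = 0.0220872 / 0.229119 = 0.0964005.

0.0964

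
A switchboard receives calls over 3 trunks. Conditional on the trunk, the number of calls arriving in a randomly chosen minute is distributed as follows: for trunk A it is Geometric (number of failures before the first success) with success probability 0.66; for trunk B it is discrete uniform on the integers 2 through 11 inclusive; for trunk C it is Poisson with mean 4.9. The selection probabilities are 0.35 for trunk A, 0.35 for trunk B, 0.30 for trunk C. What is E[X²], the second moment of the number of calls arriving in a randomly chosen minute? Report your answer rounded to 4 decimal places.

26.7141

For each component E[X²] = Var + (mean)², giving A: 1.04591; B: 50.5; C: 28.91.
Overall E[X²] = 0.35·1.04591 + 0.35·50.5 + 0.3·28.91 = 26.7141.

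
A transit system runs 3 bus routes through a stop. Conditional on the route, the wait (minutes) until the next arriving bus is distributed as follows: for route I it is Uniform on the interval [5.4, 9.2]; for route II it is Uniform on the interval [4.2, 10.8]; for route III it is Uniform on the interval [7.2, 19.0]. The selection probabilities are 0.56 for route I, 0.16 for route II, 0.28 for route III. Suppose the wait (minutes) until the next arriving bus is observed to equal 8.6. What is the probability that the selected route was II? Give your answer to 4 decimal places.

Likelihoods f(8.6 | ·): I: 0.263158; II: 0.151515; III: 0.0847458.
Posterior ∝ prior × likelihood. Numerator for II: 0.16·0.151515 = 0.0242424.
Normalizing constant: 0.56·0.263158 + 0.16·0.151515 + 0.28·0.0847458 = 0.19534.
P(II | observation) = 0.0242424 / 0.19534 = 0.124104.

0.1241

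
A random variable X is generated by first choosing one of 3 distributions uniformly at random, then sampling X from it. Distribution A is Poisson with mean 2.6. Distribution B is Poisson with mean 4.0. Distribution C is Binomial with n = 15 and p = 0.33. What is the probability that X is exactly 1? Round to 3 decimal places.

0.095

Conditional on each component, P(X = 1): A: 0.193111; B: 0.0732626; C: 0.0181825.
By total probability, P(X = 1) = 0.333333·0.193111 + 0.333333·0.0732626 + 0.333333·0.0181825 = 0.0948521.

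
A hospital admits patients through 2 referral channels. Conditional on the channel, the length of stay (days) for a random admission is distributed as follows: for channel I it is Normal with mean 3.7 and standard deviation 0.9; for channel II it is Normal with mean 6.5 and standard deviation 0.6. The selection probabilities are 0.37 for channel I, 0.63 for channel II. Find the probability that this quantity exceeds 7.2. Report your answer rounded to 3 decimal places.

0.077

Conditional on each channel, P(X > 7.2): I: 5.03521e-05; II: 0.121673.
By total probability, P(X > 7.2) = 0.37·5.03521e-05 + 0.63·0.121673 = 0.0766723.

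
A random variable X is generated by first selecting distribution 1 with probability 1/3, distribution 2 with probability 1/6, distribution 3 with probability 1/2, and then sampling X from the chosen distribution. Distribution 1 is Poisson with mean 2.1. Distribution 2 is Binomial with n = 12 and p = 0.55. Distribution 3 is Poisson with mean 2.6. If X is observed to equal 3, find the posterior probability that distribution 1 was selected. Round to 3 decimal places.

0.357

Likelihoods P(X=3 | ·): 1: 0.189011; 2: 0.0276964; 3: 0.217572.
Posterior ∝ prior × likelihood. Numerator for 1: 0.333333·0.189011 = 0.0630038.
Normalizing constant: 0.333333·0.189011 + 0.166667·0.0276964 + 0.5·0.217572 = 0.176406.
P(1 | observation) = 0.0630038 / 0.176406 = 0.357153.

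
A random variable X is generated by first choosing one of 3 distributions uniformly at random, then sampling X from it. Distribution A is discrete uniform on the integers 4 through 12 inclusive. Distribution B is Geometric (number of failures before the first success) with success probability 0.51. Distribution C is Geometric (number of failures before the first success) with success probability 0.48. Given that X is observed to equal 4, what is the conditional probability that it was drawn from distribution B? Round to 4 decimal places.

Likelihoods P(X=4 | ·): A: 0.111111; B: 0.0294005; C: 0.0350958.
Posterior ∝ prior × likelihood. Numerator for B: 0.333333·0.0294005 = 0.00980016.
Normalizing constant: 0.333333·0.111111 + 0.333333·0.0294005 + 0.333333·0.0350958 = 0.0585358.
P(B | observation) = 0.00980016 / 0.0585358 = 0.167422.

0.1674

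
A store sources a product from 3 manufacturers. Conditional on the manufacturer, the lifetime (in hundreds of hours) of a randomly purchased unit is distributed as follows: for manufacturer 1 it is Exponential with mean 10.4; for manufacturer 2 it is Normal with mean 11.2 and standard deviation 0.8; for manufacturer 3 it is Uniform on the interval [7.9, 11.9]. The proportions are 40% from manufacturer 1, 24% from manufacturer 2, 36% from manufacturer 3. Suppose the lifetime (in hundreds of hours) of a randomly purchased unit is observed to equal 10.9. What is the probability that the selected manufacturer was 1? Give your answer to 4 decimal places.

Likelihoods f(10.9 | ·): 1: 0.0337126; 2: 0.464819; 3: 0.25.
Posterior ∝ prior × likelihood. Numerator for 1: 0.4·0.0337126 = 0.0134851.
Normalizing constant: 0.4·0.0337126 + 0.24·0.464819 + 0.36·0.25 = 0.215042.
P(1 | observation) = 0.0134851 / 0.215042 = 0.062709.

0.0627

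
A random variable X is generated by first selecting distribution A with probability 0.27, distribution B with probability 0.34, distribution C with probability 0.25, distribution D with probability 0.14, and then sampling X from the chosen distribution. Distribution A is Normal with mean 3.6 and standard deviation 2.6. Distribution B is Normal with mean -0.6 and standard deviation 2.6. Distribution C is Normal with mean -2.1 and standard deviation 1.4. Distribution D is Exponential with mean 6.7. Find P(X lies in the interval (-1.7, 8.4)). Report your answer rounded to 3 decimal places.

0.678

Conditional on each component, P(-1.7 < X < 8.4): A: 0.946813; B: 0.663612; C: 0.387548; D: 0.714562.
By total probability, P(-1.7 < X < 8.4) = 0.27·0.946813 + 0.34·0.663612 + 0.25·0.387548 + 0.14·0.714562 = 0.678193.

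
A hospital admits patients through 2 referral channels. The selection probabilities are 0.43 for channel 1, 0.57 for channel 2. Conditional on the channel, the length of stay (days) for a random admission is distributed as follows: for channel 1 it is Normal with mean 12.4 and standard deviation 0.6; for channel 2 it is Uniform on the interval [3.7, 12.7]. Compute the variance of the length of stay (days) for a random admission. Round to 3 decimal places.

Per component, 1: μ=12.4, E[X²]=154.12; 2: μ=8.2, E[X²]=73.99.
E[X] = 0.43·12.4 + 0.57·8.2 = 10.006.
E[X²] = 0.43·154.12 + 0.57·73.99 = 108.446.
Var(X) = E[X²] − (E[X])² = 108.446 − 100.12 = 8.32586.

8.326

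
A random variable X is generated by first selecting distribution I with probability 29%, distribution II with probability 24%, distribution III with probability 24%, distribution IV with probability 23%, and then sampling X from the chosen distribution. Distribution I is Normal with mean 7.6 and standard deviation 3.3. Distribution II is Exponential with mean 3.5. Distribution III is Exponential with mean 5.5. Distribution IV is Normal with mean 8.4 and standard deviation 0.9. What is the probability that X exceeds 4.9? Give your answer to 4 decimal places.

0.6177

Conditional on each component, P(X > 4.9): I: 0.793373; II: 0.246597; III: 0.410283; IV: 0.99995.
By total probability, P(X > 4.9) = 0.29·0.793373 + 0.24·0.246597 + 0.24·0.410283 + 0.23·0.99995 = 0.617718.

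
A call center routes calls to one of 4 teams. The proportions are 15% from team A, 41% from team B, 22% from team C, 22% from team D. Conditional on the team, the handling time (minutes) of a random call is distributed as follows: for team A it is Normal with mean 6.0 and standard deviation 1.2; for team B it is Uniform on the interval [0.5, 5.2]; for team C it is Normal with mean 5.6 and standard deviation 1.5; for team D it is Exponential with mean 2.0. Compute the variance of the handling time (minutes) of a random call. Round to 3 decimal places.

Per component, A: μ=6, E[X²]=37.44; B: μ=2.85, E[X²]=9.96333; C: μ=5.6, E[X²]=33.61; D: μ=2, E[X²]=8.
E[X] = 0.15·6 + 0.41·2.85 + 0.22·5.6 + 0.22·2 = 3.7405.
E[X²] = 0.15·37.44 + 0.41·9.96333 + 0.22·33.61 + 0.22·8 = 18.8552.
Var(X) = E[X²] − (E[X])² = 18.8552 − 13.9913 = 4.86383.

4.864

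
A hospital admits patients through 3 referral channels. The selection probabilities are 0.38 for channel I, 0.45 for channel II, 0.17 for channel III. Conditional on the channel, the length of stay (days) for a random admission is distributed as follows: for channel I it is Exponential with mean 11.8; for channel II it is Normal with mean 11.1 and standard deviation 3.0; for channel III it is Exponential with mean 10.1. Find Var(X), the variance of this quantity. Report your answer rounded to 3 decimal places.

74.650

Per component, I: μ=11.8, E[X²]=278.48; II: μ=11.1, E[X²]=132.21; III: μ=10.1, E[X²]=204.02.
E[X] = 0.38·11.8 + 0.45·11.1 + 0.17·10.1 = 11.196.
E[X²] = 0.38·278.48 + 0.45·132.21 + 0.17·204.02 = 200.
Var(X) = E[X²] − (E[X])² = 200 − 125.35 = 74.6499.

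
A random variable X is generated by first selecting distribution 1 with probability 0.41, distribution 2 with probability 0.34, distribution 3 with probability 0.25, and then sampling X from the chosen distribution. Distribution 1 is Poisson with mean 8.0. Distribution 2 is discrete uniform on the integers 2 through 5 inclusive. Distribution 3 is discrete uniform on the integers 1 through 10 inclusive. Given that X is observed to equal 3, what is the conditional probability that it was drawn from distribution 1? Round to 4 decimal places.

0.0964

Likelihoods P(X=3 | ·): 1: 0.0286261; 2: 0.25; 3: 0.1.
Posterior ∝ prior × likelihood. Numerator for 1: 0.41·0.0286261 = 0.0117367.
Normalizing constant: 0.41·0.0286261 + 0.34·0.25 + 0.25·0.1 = 0.121737.
P(1 | observation) = 0.0117367 / 0.121737 = 0.0964107.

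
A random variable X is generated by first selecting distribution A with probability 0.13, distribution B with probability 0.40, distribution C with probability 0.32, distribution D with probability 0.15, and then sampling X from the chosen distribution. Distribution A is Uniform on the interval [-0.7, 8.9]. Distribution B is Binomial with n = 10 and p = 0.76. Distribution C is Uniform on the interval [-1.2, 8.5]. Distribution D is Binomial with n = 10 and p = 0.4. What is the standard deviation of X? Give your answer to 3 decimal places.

2.833

Per component, A: μ=4.1, E[X²]=24.49; B: μ=7.6, E[X²]=59.584; C: μ=3.65, E[X²]=21.1633; D: μ=4, E[X²]=18.4.
E[X] = 0.13·4.1 + 0.4·7.6 + 0.32·3.65 + 0.15·4 = 5.341.
E[X²] = 0.13·24.49 + 0.4·59.584 + 0.32·21.1633 + 0.15·18.4 = 36.5496.
Var(X) = E[X²] − (E[X])² = 36.5496 − 28.5263 = 8.02329.
SD(X) = √8.02329 = 2.83254.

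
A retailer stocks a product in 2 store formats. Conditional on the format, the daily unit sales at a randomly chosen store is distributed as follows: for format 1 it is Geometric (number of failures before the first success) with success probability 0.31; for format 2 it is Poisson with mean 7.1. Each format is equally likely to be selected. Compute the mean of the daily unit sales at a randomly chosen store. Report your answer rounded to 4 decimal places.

Component means — 1: 2.22581; 2: 7.1.
E[X] = 0.5·2.22581 + 0.5·7.1 = 4.6629.

4.6629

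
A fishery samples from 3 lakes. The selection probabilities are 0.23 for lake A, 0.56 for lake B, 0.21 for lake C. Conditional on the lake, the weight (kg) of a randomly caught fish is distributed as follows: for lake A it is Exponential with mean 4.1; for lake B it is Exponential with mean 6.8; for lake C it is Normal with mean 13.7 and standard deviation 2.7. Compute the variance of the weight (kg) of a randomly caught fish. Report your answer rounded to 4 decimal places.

Per component, A: μ=4.1, E[X²]=33.62; B: μ=6.8, E[X²]=92.48; C: μ=13.7, E[X²]=194.98.
E[X] = 0.23·4.1 + 0.56·6.8 + 0.21·13.7 = 7.628.
E[X²] = 0.23·33.62 + 0.56·92.48 + 0.21·194.98 = 100.467.
Var(X) = E[X²] − (E[X])² = 100.467 − 58.1864 = 42.2808.

42.2808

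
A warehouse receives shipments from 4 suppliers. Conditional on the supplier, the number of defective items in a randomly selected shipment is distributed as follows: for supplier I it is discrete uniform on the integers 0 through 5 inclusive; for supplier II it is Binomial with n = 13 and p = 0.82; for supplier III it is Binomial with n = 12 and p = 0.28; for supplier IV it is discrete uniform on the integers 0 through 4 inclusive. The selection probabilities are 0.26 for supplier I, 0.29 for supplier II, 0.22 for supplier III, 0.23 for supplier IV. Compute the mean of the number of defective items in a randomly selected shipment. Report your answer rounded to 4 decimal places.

4.9406

Component means — I: 2.5; II: 10.66; III: 3.36; IV: 2.
E[X] = 0.26·2.5 + 0.29·10.66 + 0.22·3.36 + 0.23·2 = 4.9406.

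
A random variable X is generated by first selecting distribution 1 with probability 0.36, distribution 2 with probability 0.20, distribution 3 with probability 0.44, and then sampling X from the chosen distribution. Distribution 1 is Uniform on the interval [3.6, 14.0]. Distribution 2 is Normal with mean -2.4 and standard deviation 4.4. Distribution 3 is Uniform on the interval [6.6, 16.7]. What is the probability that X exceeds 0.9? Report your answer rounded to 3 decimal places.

0.845

Conditional on each component, P(X > 0.9): 1: 1; 2: 0.226627; 3: 1.
By total probability, P(X > 0.9) = 0.36·1 + 0.2·0.226627 + 0.44·1 = 0.845325.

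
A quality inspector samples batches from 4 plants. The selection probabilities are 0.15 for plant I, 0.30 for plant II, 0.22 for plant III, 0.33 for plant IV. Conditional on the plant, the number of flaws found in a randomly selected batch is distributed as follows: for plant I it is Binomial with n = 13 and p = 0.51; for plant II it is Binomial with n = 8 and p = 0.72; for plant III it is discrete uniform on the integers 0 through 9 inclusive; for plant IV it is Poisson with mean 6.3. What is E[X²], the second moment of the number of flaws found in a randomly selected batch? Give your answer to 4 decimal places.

For each component E[X²] = Var + (mean)², giving I: 47.2056; II: 34.7904; III: 28.5; IV: 45.99.
Overall E[X²] = 0.15·47.2056 + 0.3·34.7904 + 0.22·28.5 + 0.33·45.99 = 38.9647.

38.9647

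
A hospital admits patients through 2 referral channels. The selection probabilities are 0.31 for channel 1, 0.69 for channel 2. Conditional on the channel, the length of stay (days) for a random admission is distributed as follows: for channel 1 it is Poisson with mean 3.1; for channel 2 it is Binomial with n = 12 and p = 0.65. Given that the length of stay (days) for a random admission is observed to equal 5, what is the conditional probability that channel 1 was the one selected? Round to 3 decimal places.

Likelihoods P(X=5 | ·): 1: 0.107477; 2: 0.0591246.
Posterior ∝ prior × likelihood. Numerator for 1: 0.31·0.107477 = 0.0333178.
Normalizing constant: 0.31·0.107477 + 0.69·0.0591246 = 0.0741138.
P(1 | observation) = 0.0333178 / 0.0741138 = 0.449549.

0.450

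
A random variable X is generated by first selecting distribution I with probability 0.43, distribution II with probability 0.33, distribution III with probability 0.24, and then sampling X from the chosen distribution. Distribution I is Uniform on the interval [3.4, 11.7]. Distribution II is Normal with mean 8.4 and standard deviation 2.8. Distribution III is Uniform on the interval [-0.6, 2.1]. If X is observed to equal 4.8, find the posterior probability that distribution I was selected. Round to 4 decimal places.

0.7158

Likelihoods f(4.8 | ·): I: 0.120482; II: 0.062344; III: 0.
Posterior ∝ prior × likelihood. Numerator for I: 0.43·0.120482 = 0.0518072.
Normalizing constant: 0.43·0.120482 + 0.33·0.062344 + 0.24·0 = 0.0723807.
P(I | observation) = 0.0518072 / 0.0723807 = 0.71576.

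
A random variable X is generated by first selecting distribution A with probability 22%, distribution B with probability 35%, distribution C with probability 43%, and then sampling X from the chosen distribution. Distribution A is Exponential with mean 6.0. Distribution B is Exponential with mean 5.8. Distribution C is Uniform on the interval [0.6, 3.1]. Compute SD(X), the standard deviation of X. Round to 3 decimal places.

4.889

Per component, A: μ=6, E[X²]=72; B: μ=5.8, E[X²]=67.28; C: μ=1.85, E[X²]=3.94333.
E[X] = 0.22·6 + 0.35·5.8 + 0.43·1.85 = 4.1455.
E[X²] = 0.22·72 + 0.35·67.28 + 0.43·3.94333 = 41.0836.
Var(X) = E[X²] − (E[X])² = 41.0836 − 17.1852 = 23.8985.
SD(X) = √23.8985 = 4.88861.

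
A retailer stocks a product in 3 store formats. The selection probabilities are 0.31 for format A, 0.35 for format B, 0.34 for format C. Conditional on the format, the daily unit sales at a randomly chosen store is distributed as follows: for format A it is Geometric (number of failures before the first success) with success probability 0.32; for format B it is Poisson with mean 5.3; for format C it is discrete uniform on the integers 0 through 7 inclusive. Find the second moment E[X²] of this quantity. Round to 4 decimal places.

21.0949

For each component E[X²] = Var + (mean)², giving A: 11.1562; B: 33.39; C: 17.5.
Overall E[X²] = 0.31·11.1562 + 0.35·33.39 + 0.34·17.5 = 21.0949.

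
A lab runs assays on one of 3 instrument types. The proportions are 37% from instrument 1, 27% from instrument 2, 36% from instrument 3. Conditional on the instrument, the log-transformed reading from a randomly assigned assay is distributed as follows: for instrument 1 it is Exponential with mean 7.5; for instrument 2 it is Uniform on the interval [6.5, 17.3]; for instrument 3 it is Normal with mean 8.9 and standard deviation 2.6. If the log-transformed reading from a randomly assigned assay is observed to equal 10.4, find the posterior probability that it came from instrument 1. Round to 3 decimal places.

Likelihoods f(10.4 | ·): 1: 0.0333209; 2: 0.0925926; 3: 0.129916.
Posterior ∝ prior × likelihood. Numerator for 1: 0.37·0.0333209 = 0.0123287.
Normalizing constant: 0.37·0.0333209 + 0.27·0.0925926 + 0.36·0.129916 = 0.0840984.
P(1 | observation) = 0.0123287 / 0.0840984 = 0.146599.

0.147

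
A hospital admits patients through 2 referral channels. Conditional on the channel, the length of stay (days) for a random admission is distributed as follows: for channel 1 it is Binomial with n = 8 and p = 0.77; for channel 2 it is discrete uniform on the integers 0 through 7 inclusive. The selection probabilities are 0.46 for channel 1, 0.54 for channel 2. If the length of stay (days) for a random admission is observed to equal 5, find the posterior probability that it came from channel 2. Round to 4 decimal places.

Likelihoods P(X=5 | ·): 1: 0.184427; 2: 0.125.
Posterior ∝ prior × likelihood. Numerator for 2: 0.54·0.125 = 0.0675.
Normalizing constant: 0.46·0.184427 + 0.54·0.125 = 0.152337.
P(2 | observation) = 0.0675 / 0.152337 = 0.443098.

0.4431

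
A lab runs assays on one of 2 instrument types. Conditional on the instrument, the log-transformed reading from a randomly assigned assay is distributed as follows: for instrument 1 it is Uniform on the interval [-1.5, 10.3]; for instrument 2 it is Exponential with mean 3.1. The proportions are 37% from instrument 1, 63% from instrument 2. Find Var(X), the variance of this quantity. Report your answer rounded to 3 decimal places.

Per component, 1: μ=4.4, E[X²]=30.9633; 2: μ=3.1, E[X²]=19.22.
E[X] = 0.37·4.4 + 0.63·3.1 = 3.581.
E[X²] = 0.37·30.9633 + 0.63·19.22 = 23.565.
Var(X) = E[X²] − (E[X])² = 23.565 − 12.8236 = 10.7415.

10.741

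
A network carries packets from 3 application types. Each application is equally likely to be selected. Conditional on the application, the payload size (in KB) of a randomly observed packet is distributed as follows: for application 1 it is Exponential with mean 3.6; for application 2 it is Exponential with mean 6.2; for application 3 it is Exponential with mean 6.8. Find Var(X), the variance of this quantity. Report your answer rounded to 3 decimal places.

Per component, 1: μ=3.6, E[X²]=25.92; 2: μ=6.2, E[X²]=76.88; 3: μ=6.8, E[X²]=92.48.
E[X] = 0.333333·3.6 + 0.333333·6.2 + 0.333333·6.8 = 5.53333.
E[X²] = 0.333333·25.92 + 0.333333·76.88 + 0.333333·92.48 = 65.0933.
Var(X) = E[X²] − (E[X])² = 65.0933 − 30.6178 = 34.4756.

34.476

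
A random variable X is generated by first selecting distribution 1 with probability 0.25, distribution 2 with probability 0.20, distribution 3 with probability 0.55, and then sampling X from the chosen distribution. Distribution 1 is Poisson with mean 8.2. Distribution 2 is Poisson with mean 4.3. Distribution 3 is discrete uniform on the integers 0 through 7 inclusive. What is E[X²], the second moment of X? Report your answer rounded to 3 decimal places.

For each component E[X²] = Var + (mean)², giving 1: 75.44; 2: 22.79; 3: 17.5.
Overall E[X²] = 0.25·75.44 + 0.2·22.79 + 0.55·17.5 = 33.043.

33.043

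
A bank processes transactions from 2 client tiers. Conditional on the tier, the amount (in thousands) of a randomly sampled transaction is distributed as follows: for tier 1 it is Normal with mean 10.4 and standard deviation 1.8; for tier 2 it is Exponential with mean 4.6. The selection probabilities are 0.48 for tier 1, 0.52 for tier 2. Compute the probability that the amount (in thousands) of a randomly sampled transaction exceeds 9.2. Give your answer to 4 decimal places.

Conditional on each tier, P(X > 9.2): 1: 0.747507; 2: 0.135335.
By total probability, P(X > 9.2) = 0.48·0.747507 + 0.52·0.135335 = 0.429178.

0.4292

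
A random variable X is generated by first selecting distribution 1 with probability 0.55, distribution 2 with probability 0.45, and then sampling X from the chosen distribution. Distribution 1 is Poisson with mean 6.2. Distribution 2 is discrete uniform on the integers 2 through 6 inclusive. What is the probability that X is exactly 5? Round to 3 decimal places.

0.175

Conditional on each component, P(X = 5): 1: 0.154936; 2: 0.2.
By total probability, P(X = 5) = 0.55·0.154936 + 0.45·0.2 = 0.175215.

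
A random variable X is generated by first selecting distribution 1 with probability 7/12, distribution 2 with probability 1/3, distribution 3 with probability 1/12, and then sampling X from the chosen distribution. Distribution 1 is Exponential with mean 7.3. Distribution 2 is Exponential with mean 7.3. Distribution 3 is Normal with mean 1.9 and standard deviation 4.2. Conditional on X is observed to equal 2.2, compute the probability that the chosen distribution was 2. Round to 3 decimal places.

0.335

Likelihoods f(2.2 | ·): 1: 0.101343; 2: 0.101343; 3: 0.0947443.
Posterior ∝ prior × likelihood. Numerator for 2: 0.333333·0.101343 = 0.033781.
Normalizing constant: 0.583333·0.101343 + 0.333333·0.101343 + 0.0833333·0.0947443 = 0.100793.
P(2 | observation) = 0.033781 / 0.100793 = 0.335152.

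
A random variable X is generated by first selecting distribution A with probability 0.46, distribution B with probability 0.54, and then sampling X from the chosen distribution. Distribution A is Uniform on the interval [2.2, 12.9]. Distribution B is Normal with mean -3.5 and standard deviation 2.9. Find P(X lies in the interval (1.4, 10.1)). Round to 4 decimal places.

0.3642

Conditional on each component, P(1.4 < X < 10.1): A: 0.738318; B: 0.0455456.
By total probability, P(1.4 < X < 10.1) = 0.46·0.738318 + 0.54·0.0455456 = 0.364221.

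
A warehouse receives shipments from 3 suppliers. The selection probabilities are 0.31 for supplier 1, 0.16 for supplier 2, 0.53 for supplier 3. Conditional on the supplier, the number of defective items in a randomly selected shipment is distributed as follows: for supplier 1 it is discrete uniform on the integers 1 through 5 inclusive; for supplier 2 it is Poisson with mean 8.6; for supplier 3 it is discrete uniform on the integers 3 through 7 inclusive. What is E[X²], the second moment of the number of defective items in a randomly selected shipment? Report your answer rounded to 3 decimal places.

30.930

For each component E[X²] = Var + (mean)², giving 1: 11; 2: 82.56; 3: 27.
Overall E[X²] = 0.31·11 + 0.16·82.56 + 0.53·27 = 30.9296.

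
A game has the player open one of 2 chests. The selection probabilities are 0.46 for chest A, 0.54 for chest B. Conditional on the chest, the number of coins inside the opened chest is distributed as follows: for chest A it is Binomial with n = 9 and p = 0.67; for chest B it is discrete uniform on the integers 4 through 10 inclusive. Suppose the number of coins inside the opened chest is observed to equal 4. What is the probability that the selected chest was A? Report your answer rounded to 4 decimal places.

Likelihoods P(X=4 | ·): A: 0.0993664; B: 0.142857.
Posterior ∝ prior × likelihood. Numerator for A: 0.46·0.0993664 = 0.0457085.
Normalizing constant: 0.46·0.0993664 + 0.54·0.142857 = 0.122851.
P(A | observation) = 0.0457085 / 0.122851 = 0.372064.

0.3721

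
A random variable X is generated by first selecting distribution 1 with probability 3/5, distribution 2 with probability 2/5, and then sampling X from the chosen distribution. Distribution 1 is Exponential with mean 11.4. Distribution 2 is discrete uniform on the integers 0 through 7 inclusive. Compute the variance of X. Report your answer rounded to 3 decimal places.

Per component, 1: μ=11.4, E[X²]=259.92; 2: μ=3.5, E[X²]=17.5.
E[X] = 0.6·11.4 + 0.4·3.5 = 8.24.
E[X²] = 0.6·259.92 + 0.4·17.5 = 162.952.
Var(X) = E[X²] − (E[X])² = 162.952 − 67.8976 = 95.0544.

95.054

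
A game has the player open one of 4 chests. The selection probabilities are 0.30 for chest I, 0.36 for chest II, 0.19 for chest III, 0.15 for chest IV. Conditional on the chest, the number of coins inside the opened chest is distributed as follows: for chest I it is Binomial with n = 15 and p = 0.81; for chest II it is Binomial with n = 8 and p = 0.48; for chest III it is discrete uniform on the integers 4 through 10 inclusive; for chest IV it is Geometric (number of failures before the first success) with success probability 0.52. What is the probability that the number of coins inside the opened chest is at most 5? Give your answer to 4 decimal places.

0.5193

Conditional on each chest, P(X ≤ 5): I: 7.16072e-05; II: 0.88016; III: 0.285714; IV: 0.987769.
By total probability, P(X ≤ 5) = 0.3·7.16072e-05 + 0.36·0.88016 + 0.19·0.285714 + 0.15·0.987769 = 0.51933.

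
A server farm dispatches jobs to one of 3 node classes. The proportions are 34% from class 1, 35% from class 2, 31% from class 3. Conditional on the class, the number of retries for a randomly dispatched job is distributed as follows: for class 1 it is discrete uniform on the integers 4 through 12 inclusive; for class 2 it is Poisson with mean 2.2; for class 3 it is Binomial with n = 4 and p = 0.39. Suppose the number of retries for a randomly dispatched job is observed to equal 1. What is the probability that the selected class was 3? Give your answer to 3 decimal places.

Likelihoods P(X=1 | ·): 1: 0; 2: 0.243767; 3: 0.35409.
Posterior ∝ prior × likelihood. Numerator for 3: 0.31·0.35409 = 0.109768.
Normalizing constant: 0.34·0 + 0.35·0.243767 + 0.31·0.35409 = 0.195086.
P(3 | observation) = 0.109768 / 0.195086 = 0.562663.

0.563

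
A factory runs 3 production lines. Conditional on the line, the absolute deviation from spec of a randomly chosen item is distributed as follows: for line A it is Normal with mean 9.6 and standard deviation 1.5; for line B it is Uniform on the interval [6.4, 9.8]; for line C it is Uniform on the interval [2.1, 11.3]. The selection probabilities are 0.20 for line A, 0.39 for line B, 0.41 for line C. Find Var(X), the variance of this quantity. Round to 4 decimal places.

Per component, A: μ=9.6, E[X²]=94.41; B: μ=8.1, E[X²]=66.5733; C: μ=6.7, E[X²]=51.9433.
E[X] = 0.2·9.6 + 0.39·8.1 + 0.41·6.7 = 7.826.
E[X²] = 0.2·94.41 + 0.39·66.5733 + 0.41·51.9433 = 66.1424.
Var(X) = E[X²] − (E[X])² = 66.1424 − 61.2463 = 4.89609.

4.8961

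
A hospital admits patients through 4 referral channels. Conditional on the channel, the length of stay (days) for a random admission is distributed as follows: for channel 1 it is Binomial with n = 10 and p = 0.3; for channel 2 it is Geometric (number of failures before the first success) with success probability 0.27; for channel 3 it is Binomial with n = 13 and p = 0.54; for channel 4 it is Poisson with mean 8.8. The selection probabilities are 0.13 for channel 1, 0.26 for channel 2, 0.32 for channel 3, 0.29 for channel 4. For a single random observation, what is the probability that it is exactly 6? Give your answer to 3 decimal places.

0.103

Conditional on each channel, P(X = 6): 1: 0.0367569; 2: 0.0408602; 3: 0.185432; 4: 0.0972237.
By total probability, P(X = 6) = 0.13·0.0367569 + 0.26·0.0408602 + 0.32·0.185432 + 0.29·0.0972237 = 0.102935.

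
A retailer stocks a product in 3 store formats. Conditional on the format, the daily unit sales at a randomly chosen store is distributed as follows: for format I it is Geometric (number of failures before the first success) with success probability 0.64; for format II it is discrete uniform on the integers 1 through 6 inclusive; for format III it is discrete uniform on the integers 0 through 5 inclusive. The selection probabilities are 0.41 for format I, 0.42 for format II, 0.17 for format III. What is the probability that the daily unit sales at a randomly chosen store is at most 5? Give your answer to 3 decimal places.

0.929

Conditional on each format, P(X ≤ 5): I: 0.997823; II: 0.833333; III: 1.
By total probability, P(X ≤ 5) = 0.41·0.997823 + 0.42·0.833333 + 0.17·1 = 0.929108.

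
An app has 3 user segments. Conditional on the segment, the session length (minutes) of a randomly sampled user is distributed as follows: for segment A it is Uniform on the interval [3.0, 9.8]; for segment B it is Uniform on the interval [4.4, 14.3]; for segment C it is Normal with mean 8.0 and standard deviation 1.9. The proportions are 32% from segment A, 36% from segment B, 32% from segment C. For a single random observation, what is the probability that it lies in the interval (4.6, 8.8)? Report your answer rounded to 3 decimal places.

Conditional on each segment, P(4.6 < X < 8.8): A: 0.617647; B: 0.424242; C: 0.626372.
By total probability, P(4.6 < X < 8.8) = 0.32·0.617647 + 0.36·0.424242 + 0.32·0.626372 = 0.550813.

0.551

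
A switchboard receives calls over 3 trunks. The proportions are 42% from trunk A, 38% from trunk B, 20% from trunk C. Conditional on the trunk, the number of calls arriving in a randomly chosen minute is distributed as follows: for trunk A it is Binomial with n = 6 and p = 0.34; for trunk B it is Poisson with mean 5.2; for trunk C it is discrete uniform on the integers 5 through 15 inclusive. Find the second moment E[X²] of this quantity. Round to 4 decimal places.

36.5646

For each component E[X²] = Var + (mean)², giving A: 5.508; B: 32.24; C: 110.
Overall E[X²] = 0.42·5.508 + 0.38·32.24 + 0.2·110 = 36.5646.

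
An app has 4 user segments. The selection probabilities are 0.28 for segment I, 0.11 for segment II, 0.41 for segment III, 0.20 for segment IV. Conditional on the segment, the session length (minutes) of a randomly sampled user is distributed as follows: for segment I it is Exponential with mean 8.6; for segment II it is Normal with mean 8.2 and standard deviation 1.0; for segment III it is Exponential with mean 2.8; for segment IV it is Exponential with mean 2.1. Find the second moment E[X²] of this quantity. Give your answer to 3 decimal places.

For each component E[X²] = Var + (mean)², giving I: 147.92; II: 68.24; III: 15.68; IV: 8.82.
Overall E[X²] = 0.28·147.92 + 0.11·68.24 + 0.41·15.68 + 0.2·8.82 = 57.1168.

57.117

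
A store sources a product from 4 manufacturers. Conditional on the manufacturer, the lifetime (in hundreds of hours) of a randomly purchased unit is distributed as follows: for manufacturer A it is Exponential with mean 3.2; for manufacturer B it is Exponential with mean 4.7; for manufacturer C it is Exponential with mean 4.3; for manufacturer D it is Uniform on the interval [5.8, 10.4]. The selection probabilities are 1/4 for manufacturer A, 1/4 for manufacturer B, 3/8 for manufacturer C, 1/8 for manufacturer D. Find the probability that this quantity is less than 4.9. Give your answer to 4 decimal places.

Conditional on each manufacturer, P(X < 4.9): A: 0.783735; B: 0.647447; C: 0.680032; D: 0.
By total probability, P(X < 4.9) = 0.25·0.783735 + 0.25·0.647447 + 0.375·0.680032 + 0.125·0 = 0.612807.

0.6128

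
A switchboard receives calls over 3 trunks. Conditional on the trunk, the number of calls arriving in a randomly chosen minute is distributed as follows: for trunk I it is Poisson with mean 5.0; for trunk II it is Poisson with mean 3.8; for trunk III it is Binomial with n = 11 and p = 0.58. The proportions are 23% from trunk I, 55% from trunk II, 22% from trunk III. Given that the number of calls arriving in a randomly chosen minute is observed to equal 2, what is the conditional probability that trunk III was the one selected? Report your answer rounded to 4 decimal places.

Likelihoods P(X=2 | ·): I: 0.0842243; II: 0.161517; III: 0.00752423.
Posterior ∝ prior × likelihood. Numerator for III: 0.22·0.00752423 = 0.00165533.
Normalizing constant: 0.23·0.0842243 + 0.55·0.161517 + 0.22·0.00752423 = 0.109861.
P(III | observation) = 0.00165533 / 0.109861 = 0.0150675.

0.0151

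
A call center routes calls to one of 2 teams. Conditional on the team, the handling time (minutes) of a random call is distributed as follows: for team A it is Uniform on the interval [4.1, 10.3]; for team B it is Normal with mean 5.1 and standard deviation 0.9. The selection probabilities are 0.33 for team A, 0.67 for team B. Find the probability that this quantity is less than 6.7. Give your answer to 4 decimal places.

Conditional on each team, P(X < 6.7): A: 0.419355; B: 0.96228.
By total probability, P(X < 6.7) = 0.33·0.419355 + 0.67·0.96228 = 0.783115.

0.7831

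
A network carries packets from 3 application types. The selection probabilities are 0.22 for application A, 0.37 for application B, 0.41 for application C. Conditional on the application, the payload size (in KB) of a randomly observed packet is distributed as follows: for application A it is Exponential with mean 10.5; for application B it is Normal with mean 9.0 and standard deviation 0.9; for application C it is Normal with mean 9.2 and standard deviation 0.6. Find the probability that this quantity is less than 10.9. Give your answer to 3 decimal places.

Conditional on each application, P(X < 10.9): A: 0.645871; B: 0.982619; C: 0.997697.
By total probability, P(X < 10.9) = 0.22·0.645871 + 0.37·0.982619 + 0.41·0.997697 = 0.914716.

0.915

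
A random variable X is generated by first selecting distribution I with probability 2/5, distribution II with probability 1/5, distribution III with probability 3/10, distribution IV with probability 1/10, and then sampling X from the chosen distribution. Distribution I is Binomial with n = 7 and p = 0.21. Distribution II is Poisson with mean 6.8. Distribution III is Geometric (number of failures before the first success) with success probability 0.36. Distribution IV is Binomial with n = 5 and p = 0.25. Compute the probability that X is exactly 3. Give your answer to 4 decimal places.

Conditional on each component, P(X = 3): I: 0.126251; II: 0.0583678; III: 0.0943718; IV: 0.0878906.
By total probability, P(X = 3) = 0.4·0.126251 + 0.2·0.0583678 + 0.3·0.0943718 + 0.1·0.0878906 = 0.0992745.

0.0993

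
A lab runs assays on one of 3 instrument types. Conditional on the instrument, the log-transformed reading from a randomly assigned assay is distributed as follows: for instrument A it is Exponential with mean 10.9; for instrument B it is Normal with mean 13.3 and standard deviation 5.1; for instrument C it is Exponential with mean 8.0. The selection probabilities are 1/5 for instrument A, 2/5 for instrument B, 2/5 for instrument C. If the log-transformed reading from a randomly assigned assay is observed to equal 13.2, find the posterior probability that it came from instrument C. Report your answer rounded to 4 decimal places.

Likelihoods f(13.2 | ·): A: 0.02733; B: 0.0782089; C: 0.0240062.
Posterior ∝ prior × likelihood. Numerator for C: 0.4·0.0240062 = 0.0096025.
Normalizing constant: 0.2·0.02733 + 0.4·0.0782089 + 0.4·0.0240062 = 0.0463521.
P(C | observation) = 0.0096025 / 0.0463521 = 0.207164.

0.2072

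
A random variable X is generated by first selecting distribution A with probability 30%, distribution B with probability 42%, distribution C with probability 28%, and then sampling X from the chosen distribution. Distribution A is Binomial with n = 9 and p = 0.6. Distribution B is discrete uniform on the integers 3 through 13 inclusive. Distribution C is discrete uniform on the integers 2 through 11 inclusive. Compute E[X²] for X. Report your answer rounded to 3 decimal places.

For each component E[X²] = Var + (mean)², giving A: 31.32; B: 74; C: 50.5.
Overall E[X²] = 0.3·31.32 + 0.42·74 + 0.28·50.5 = 54.616.

54.616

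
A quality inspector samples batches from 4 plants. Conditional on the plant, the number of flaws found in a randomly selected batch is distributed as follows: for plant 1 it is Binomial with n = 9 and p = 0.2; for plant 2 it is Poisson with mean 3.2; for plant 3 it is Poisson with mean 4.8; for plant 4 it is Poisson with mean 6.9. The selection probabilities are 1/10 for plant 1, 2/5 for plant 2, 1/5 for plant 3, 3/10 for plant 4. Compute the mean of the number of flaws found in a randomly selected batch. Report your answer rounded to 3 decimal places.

4.490

Component means — 1: 1.8; 2: 3.2; 3: 4.8; 4: 6.9.
E[X] = 0.1·1.8 + 0.4·3.2 + 0.2·4.8 + 0.3·6.9 = 4.49.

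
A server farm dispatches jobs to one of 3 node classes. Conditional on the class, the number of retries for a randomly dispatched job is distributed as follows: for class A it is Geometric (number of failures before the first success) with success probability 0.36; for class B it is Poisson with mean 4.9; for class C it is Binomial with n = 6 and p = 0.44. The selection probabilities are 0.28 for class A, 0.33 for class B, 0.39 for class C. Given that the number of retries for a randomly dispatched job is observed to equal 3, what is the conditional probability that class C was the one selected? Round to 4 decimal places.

0.6100

Likelihoods P(X=3 | ·): A: 0.0943718; B: 0.146014; C: 0.299193.
Posterior ∝ prior × likelihood. Numerator for C: 0.39·0.299193 = 0.116685.
Normalizing constant: 0.28·0.0943718 + 0.33·0.146014 + 0.39·0.299193 = 0.191294.
P(C | observation) = 0.116685 / 0.191294 = 0.609979.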